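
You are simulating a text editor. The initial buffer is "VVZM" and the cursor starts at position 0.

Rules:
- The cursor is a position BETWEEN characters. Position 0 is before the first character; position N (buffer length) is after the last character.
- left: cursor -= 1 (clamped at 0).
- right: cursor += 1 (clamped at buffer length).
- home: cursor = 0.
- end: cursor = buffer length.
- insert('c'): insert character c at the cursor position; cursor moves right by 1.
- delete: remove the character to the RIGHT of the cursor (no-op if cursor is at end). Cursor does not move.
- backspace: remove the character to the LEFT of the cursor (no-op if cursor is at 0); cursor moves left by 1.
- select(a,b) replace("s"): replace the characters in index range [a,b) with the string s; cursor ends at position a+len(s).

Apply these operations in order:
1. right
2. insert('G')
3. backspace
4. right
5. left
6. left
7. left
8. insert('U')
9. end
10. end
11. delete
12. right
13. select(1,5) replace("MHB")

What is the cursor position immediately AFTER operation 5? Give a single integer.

Answer: 1

Derivation:
After op 1 (right): buf='VVZM' cursor=1
After op 2 (insert('G')): buf='VGVZM' cursor=2
After op 3 (backspace): buf='VVZM' cursor=1
After op 4 (right): buf='VVZM' cursor=2
After op 5 (left): buf='VVZM' cursor=1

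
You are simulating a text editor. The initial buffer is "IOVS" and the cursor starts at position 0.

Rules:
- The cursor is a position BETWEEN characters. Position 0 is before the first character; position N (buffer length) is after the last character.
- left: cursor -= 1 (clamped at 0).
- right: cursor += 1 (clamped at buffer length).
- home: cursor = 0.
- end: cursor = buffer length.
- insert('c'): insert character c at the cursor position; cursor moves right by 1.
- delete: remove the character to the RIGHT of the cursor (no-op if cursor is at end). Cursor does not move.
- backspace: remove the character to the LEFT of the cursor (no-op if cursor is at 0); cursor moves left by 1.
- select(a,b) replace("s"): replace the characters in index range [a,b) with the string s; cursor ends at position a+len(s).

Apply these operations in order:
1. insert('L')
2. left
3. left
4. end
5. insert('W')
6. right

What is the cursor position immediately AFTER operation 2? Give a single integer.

After op 1 (insert('L')): buf='LIOVS' cursor=1
After op 2 (left): buf='LIOVS' cursor=0

Answer: 0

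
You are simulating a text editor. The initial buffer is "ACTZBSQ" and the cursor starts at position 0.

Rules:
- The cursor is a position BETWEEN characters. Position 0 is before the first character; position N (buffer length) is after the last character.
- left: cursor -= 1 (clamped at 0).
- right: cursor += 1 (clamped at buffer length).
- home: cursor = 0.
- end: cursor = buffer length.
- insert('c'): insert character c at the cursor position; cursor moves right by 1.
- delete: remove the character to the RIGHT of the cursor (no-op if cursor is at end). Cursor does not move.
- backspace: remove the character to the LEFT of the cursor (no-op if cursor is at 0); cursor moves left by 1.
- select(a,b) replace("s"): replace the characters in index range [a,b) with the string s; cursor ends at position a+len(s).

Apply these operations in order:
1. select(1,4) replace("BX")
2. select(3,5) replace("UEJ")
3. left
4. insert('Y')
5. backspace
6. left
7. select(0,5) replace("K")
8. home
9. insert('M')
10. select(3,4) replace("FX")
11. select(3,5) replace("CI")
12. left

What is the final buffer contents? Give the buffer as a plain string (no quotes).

After op 1 (select(1,4) replace("BX")): buf='ABXBSQ' cursor=3
After op 2 (select(3,5) replace("UEJ")): buf='ABXUEJQ' cursor=6
After op 3 (left): buf='ABXUEJQ' cursor=5
After op 4 (insert('Y')): buf='ABXUEYJQ' cursor=6
After op 5 (backspace): buf='ABXUEJQ' cursor=5
After op 6 (left): buf='ABXUEJQ' cursor=4
After op 7 (select(0,5) replace("K")): buf='KJQ' cursor=1
After op 8 (home): buf='KJQ' cursor=0
After op 9 (insert('M')): buf='MKJQ' cursor=1
After op 10 (select(3,4) replace("FX")): buf='MKJFX' cursor=5
After op 11 (select(3,5) replace("CI")): buf='MKJCI' cursor=5
After op 12 (left): buf='MKJCI' cursor=4

Answer: MKJCI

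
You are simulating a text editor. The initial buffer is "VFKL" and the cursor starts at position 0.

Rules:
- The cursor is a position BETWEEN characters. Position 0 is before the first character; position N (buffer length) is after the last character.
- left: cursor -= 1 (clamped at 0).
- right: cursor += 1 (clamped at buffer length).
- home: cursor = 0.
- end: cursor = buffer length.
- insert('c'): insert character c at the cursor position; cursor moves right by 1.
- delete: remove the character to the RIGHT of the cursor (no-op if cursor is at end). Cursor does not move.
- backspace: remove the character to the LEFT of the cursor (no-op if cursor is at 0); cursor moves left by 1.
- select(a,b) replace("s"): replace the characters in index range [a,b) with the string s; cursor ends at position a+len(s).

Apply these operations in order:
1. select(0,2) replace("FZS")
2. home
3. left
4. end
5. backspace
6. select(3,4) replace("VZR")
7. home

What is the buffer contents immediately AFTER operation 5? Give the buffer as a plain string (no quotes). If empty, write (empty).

Answer: FZSK

Derivation:
After op 1 (select(0,2) replace("FZS")): buf='FZSKL' cursor=3
After op 2 (home): buf='FZSKL' cursor=0
After op 3 (left): buf='FZSKL' cursor=0
After op 4 (end): buf='FZSKL' cursor=5
After op 5 (backspace): buf='FZSK' cursor=4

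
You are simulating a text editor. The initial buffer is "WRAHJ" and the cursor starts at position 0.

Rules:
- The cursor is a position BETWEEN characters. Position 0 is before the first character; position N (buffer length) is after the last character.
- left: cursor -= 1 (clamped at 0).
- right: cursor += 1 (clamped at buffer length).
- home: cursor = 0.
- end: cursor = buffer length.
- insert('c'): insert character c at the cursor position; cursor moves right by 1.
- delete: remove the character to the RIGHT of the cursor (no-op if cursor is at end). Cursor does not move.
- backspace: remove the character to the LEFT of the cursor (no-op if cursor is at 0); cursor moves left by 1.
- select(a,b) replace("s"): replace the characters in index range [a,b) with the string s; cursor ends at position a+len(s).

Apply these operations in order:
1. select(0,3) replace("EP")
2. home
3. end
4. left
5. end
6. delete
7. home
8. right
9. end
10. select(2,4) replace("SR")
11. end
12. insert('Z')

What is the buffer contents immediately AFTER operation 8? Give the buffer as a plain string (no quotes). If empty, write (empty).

After op 1 (select(0,3) replace("EP")): buf='EPHJ' cursor=2
After op 2 (home): buf='EPHJ' cursor=0
After op 3 (end): buf='EPHJ' cursor=4
After op 4 (left): buf='EPHJ' cursor=3
After op 5 (end): buf='EPHJ' cursor=4
After op 6 (delete): buf='EPHJ' cursor=4
After op 7 (home): buf='EPHJ' cursor=0
After op 8 (right): buf='EPHJ' cursor=1

Answer: EPHJ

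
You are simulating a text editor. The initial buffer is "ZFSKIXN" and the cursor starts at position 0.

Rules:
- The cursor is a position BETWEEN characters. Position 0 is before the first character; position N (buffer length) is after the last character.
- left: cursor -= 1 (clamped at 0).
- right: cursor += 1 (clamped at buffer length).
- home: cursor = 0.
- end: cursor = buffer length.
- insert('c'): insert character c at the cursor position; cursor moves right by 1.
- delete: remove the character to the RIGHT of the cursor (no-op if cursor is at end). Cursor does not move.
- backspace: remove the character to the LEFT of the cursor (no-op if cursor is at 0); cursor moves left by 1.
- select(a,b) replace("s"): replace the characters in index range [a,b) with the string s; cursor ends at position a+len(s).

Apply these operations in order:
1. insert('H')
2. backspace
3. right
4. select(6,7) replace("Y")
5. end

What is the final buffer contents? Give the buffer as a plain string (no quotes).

Answer: ZFSKIXY

Derivation:
After op 1 (insert('H')): buf='HZFSKIXN' cursor=1
After op 2 (backspace): buf='ZFSKIXN' cursor=0
After op 3 (right): buf='ZFSKIXN' cursor=1
After op 4 (select(6,7) replace("Y")): buf='ZFSKIXY' cursor=7
After op 5 (end): buf='ZFSKIXY' cursor=7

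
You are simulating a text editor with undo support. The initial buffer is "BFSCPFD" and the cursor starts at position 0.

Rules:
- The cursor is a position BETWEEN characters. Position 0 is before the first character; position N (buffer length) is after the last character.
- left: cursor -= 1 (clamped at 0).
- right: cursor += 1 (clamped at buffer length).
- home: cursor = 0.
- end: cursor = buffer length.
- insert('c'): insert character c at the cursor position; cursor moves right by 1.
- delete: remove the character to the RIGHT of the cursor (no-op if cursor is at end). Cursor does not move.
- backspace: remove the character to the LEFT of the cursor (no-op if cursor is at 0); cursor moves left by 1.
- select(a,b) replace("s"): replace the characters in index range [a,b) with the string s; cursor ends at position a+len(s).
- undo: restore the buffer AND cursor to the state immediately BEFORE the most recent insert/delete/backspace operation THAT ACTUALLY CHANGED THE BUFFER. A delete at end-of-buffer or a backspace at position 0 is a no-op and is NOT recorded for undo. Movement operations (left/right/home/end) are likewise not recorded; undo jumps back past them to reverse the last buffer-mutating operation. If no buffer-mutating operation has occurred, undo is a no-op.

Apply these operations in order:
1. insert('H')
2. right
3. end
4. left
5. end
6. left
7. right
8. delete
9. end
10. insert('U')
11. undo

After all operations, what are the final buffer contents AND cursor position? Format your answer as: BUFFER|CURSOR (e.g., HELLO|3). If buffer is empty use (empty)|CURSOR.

After op 1 (insert('H')): buf='HBFSCPFD' cursor=1
After op 2 (right): buf='HBFSCPFD' cursor=2
After op 3 (end): buf='HBFSCPFD' cursor=8
After op 4 (left): buf='HBFSCPFD' cursor=7
After op 5 (end): buf='HBFSCPFD' cursor=8
After op 6 (left): buf='HBFSCPFD' cursor=7
After op 7 (right): buf='HBFSCPFD' cursor=8
After op 8 (delete): buf='HBFSCPFD' cursor=8
After op 9 (end): buf='HBFSCPFD' cursor=8
After op 10 (insert('U')): buf='HBFSCPFDU' cursor=9
After op 11 (undo): buf='HBFSCPFD' cursor=8

Answer: HBFSCPFD|8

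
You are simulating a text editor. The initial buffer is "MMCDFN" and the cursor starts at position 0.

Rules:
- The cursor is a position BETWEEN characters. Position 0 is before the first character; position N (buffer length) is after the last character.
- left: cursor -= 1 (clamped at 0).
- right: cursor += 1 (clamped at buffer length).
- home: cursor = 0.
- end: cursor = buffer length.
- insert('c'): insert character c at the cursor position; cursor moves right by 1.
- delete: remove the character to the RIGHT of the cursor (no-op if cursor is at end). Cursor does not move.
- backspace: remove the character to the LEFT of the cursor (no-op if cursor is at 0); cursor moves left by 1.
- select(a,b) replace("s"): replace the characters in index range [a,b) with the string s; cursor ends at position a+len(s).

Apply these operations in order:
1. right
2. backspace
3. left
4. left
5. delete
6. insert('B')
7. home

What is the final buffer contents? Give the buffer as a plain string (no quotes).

After op 1 (right): buf='MMCDFN' cursor=1
After op 2 (backspace): buf='MCDFN' cursor=0
After op 3 (left): buf='MCDFN' cursor=0
After op 4 (left): buf='MCDFN' cursor=0
After op 5 (delete): buf='CDFN' cursor=0
After op 6 (insert('B')): buf='BCDFN' cursor=1
After op 7 (home): buf='BCDFN' cursor=0

Answer: BCDFN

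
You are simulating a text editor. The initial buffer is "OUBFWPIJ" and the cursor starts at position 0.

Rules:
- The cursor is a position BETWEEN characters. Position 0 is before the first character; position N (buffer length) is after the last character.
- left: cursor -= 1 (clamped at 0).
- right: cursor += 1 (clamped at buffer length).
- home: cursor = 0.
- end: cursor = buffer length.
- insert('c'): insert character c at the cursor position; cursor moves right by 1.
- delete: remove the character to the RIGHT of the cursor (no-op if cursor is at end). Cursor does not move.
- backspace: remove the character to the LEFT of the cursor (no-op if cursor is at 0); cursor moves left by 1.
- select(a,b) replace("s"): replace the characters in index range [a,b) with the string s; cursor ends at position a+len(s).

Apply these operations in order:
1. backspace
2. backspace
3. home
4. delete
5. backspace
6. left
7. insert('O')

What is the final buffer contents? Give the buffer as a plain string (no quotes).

After op 1 (backspace): buf='OUBFWPIJ' cursor=0
After op 2 (backspace): buf='OUBFWPIJ' cursor=0
After op 3 (home): buf='OUBFWPIJ' cursor=0
After op 4 (delete): buf='UBFWPIJ' cursor=0
After op 5 (backspace): buf='UBFWPIJ' cursor=0
After op 6 (left): buf='UBFWPIJ' cursor=0
After op 7 (insert('O')): buf='OUBFWPIJ' cursor=1

Answer: OUBFWPIJ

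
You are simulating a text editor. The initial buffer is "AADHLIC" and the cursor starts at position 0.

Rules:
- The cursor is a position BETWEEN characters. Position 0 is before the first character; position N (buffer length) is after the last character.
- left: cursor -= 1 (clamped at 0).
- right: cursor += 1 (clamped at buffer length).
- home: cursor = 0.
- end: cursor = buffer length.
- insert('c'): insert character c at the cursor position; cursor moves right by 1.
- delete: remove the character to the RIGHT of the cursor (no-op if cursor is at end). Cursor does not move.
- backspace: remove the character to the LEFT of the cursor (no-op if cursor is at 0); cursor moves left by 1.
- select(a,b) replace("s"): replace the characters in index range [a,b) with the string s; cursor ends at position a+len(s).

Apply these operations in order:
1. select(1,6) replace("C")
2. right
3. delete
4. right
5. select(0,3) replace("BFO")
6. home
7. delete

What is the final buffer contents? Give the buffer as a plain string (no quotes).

Answer: FO

Derivation:
After op 1 (select(1,6) replace("C")): buf='ACC' cursor=2
After op 2 (right): buf='ACC' cursor=3
After op 3 (delete): buf='ACC' cursor=3
After op 4 (right): buf='ACC' cursor=3
After op 5 (select(0,3) replace("BFO")): buf='BFO' cursor=3
After op 6 (home): buf='BFO' cursor=0
After op 7 (delete): buf='FO' cursor=0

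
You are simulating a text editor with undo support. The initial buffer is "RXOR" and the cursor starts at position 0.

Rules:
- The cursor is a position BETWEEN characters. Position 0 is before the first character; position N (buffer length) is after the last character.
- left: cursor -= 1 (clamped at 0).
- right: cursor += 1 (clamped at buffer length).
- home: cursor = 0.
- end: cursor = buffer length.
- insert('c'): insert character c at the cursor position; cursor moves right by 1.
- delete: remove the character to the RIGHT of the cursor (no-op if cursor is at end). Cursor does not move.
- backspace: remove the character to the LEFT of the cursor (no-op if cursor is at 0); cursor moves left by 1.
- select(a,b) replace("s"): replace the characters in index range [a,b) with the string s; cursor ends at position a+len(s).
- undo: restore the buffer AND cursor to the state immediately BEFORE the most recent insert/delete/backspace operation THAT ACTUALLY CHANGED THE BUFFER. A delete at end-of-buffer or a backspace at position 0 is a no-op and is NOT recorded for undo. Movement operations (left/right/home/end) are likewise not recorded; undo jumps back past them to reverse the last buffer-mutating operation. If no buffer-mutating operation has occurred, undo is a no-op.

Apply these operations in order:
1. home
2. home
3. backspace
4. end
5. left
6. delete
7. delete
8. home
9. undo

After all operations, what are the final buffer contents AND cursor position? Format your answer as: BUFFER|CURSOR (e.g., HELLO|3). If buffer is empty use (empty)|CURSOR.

After op 1 (home): buf='RXOR' cursor=0
After op 2 (home): buf='RXOR' cursor=0
After op 3 (backspace): buf='RXOR' cursor=0
After op 4 (end): buf='RXOR' cursor=4
After op 5 (left): buf='RXOR' cursor=3
After op 6 (delete): buf='RXO' cursor=3
After op 7 (delete): buf='RXO' cursor=3
After op 8 (home): buf='RXO' cursor=0
After op 9 (undo): buf='RXOR' cursor=3

Answer: RXOR|3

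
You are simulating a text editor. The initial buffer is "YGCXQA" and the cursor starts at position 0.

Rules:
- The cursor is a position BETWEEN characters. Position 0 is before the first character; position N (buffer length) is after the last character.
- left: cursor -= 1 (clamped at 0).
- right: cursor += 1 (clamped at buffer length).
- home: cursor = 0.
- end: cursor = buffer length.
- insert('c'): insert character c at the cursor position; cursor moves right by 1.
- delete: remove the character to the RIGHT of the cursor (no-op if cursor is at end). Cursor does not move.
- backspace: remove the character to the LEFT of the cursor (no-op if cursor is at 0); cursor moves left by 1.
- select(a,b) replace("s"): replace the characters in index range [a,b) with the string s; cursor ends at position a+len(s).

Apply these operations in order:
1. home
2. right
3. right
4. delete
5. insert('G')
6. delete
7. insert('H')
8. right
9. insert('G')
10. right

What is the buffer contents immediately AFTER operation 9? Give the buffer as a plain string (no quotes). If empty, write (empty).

After op 1 (home): buf='YGCXQA' cursor=0
After op 2 (right): buf='YGCXQA' cursor=1
After op 3 (right): buf='YGCXQA' cursor=2
After op 4 (delete): buf='YGXQA' cursor=2
After op 5 (insert('G')): buf='YGGXQA' cursor=3
After op 6 (delete): buf='YGGQA' cursor=3
After op 7 (insert('H')): buf='YGGHQA' cursor=4
After op 8 (right): buf='YGGHQA' cursor=5
After op 9 (insert('G')): buf='YGGHQGA' cursor=6

Answer: YGGHQGA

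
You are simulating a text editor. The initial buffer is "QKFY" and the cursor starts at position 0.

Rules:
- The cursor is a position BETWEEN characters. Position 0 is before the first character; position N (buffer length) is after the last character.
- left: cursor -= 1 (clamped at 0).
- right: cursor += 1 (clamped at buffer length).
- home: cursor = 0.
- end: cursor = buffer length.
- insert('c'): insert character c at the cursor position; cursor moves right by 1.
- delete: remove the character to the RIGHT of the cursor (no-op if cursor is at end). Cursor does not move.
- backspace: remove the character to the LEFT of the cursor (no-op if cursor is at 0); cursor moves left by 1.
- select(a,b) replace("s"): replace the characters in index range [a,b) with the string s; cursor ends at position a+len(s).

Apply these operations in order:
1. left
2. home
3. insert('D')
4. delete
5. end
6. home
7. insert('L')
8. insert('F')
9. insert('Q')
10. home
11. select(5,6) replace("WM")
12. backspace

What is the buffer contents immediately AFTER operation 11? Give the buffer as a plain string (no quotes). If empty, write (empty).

Answer: LFQDKWMY

Derivation:
After op 1 (left): buf='QKFY' cursor=0
After op 2 (home): buf='QKFY' cursor=0
After op 3 (insert('D')): buf='DQKFY' cursor=1
After op 4 (delete): buf='DKFY' cursor=1
After op 5 (end): buf='DKFY' cursor=4
After op 6 (home): buf='DKFY' cursor=0
After op 7 (insert('L')): buf='LDKFY' cursor=1
After op 8 (insert('F')): buf='LFDKFY' cursor=2
After op 9 (insert('Q')): buf='LFQDKFY' cursor=3
After op 10 (home): buf='LFQDKFY' cursor=0
After op 11 (select(5,6) replace("WM")): buf='LFQDKWMY' cursor=7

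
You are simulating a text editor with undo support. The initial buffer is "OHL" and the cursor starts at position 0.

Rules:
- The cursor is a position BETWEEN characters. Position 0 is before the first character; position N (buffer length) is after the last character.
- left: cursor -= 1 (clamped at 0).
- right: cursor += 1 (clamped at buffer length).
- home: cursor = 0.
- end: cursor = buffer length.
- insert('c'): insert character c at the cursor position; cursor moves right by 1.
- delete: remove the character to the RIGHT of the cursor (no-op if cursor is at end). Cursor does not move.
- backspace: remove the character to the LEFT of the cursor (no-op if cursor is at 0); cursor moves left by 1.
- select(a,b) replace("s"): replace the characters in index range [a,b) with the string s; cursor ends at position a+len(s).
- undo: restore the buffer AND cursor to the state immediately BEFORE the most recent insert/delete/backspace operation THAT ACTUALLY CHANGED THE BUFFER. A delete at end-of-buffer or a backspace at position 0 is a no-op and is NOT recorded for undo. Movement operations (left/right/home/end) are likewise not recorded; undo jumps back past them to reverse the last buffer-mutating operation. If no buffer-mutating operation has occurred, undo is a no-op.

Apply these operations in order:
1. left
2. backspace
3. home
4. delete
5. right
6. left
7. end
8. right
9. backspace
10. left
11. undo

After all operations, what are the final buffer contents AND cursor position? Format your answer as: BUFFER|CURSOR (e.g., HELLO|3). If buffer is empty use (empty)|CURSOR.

After op 1 (left): buf='OHL' cursor=0
After op 2 (backspace): buf='OHL' cursor=0
After op 3 (home): buf='OHL' cursor=0
After op 4 (delete): buf='HL' cursor=0
After op 5 (right): buf='HL' cursor=1
After op 6 (left): buf='HL' cursor=0
After op 7 (end): buf='HL' cursor=2
After op 8 (right): buf='HL' cursor=2
After op 9 (backspace): buf='H' cursor=1
After op 10 (left): buf='H' cursor=0
After op 11 (undo): buf='HL' cursor=2

Answer: HL|2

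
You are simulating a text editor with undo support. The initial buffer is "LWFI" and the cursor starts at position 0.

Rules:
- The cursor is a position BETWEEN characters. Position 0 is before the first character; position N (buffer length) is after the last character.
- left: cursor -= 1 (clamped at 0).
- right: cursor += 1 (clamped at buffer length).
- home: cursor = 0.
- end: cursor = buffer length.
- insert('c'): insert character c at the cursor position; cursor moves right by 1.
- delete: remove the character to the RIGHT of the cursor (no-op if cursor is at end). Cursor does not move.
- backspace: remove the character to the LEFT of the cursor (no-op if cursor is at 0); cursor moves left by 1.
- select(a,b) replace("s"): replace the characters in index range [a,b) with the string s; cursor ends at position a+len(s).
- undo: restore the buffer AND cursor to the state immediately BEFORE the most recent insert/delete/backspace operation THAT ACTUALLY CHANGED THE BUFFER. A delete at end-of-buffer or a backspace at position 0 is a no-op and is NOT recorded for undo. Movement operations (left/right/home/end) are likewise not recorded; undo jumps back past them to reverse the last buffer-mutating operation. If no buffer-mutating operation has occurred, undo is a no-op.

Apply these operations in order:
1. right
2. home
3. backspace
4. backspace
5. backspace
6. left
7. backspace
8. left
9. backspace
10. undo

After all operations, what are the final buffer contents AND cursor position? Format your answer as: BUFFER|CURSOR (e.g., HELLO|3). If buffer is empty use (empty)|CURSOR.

After op 1 (right): buf='LWFI' cursor=1
After op 2 (home): buf='LWFI' cursor=0
After op 3 (backspace): buf='LWFI' cursor=0
After op 4 (backspace): buf='LWFI' cursor=0
After op 5 (backspace): buf='LWFI' cursor=0
After op 6 (left): buf='LWFI' cursor=0
After op 7 (backspace): buf='LWFI' cursor=0
After op 8 (left): buf='LWFI' cursor=0
After op 9 (backspace): buf='LWFI' cursor=0
After op 10 (undo): buf='LWFI' cursor=0

Answer: LWFI|0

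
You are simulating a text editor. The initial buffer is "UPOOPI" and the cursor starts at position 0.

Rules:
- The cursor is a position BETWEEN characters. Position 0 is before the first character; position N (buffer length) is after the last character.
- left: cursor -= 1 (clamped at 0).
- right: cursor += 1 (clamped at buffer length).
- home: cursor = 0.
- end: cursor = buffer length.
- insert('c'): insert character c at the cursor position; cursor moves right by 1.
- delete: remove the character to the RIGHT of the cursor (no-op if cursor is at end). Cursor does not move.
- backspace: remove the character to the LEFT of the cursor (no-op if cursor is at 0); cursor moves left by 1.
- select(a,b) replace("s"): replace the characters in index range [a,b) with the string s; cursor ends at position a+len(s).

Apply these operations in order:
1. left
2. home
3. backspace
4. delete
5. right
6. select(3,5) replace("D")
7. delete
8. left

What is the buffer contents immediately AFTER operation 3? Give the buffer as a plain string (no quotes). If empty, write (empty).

After op 1 (left): buf='UPOOPI' cursor=0
After op 2 (home): buf='UPOOPI' cursor=0
After op 3 (backspace): buf='UPOOPI' cursor=0

Answer: UPOOPI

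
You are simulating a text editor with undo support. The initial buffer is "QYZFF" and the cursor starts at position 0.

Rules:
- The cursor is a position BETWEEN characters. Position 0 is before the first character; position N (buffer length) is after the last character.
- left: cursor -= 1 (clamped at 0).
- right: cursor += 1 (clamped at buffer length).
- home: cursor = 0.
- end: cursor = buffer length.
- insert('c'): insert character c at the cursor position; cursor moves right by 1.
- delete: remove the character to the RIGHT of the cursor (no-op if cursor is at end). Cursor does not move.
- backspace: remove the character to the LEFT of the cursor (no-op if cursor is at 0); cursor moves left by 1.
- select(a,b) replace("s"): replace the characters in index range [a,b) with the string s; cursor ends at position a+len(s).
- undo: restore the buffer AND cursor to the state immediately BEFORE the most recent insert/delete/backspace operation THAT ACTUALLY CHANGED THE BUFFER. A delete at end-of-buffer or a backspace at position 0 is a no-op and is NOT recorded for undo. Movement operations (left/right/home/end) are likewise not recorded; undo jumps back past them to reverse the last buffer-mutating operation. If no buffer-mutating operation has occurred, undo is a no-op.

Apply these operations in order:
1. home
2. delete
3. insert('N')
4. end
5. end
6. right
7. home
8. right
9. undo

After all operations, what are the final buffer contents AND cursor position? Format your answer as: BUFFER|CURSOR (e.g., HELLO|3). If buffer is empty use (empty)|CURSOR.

After op 1 (home): buf='QYZFF' cursor=0
After op 2 (delete): buf='YZFF' cursor=0
After op 3 (insert('N')): buf='NYZFF' cursor=1
After op 4 (end): buf='NYZFF' cursor=5
After op 5 (end): buf='NYZFF' cursor=5
After op 6 (right): buf='NYZFF' cursor=5
After op 7 (home): buf='NYZFF' cursor=0
After op 8 (right): buf='NYZFF' cursor=1
After op 9 (undo): buf='YZFF' cursor=0

Answer: YZFF|0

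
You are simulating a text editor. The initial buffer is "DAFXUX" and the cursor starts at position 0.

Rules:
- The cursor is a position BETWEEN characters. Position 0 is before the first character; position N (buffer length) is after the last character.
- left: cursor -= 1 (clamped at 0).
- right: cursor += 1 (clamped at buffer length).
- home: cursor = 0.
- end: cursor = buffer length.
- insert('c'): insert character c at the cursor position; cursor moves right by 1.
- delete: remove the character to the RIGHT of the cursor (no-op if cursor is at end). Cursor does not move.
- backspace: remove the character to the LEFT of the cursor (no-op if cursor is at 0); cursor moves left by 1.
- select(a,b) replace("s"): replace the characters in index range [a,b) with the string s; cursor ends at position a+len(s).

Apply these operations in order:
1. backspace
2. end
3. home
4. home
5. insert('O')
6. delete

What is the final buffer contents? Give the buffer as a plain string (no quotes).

After op 1 (backspace): buf='DAFXUX' cursor=0
After op 2 (end): buf='DAFXUX' cursor=6
After op 3 (home): buf='DAFXUX' cursor=0
After op 4 (home): buf='DAFXUX' cursor=0
After op 5 (insert('O')): buf='ODAFXUX' cursor=1
After op 6 (delete): buf='OAFXUX' cursor=1

Answer: OAFXUX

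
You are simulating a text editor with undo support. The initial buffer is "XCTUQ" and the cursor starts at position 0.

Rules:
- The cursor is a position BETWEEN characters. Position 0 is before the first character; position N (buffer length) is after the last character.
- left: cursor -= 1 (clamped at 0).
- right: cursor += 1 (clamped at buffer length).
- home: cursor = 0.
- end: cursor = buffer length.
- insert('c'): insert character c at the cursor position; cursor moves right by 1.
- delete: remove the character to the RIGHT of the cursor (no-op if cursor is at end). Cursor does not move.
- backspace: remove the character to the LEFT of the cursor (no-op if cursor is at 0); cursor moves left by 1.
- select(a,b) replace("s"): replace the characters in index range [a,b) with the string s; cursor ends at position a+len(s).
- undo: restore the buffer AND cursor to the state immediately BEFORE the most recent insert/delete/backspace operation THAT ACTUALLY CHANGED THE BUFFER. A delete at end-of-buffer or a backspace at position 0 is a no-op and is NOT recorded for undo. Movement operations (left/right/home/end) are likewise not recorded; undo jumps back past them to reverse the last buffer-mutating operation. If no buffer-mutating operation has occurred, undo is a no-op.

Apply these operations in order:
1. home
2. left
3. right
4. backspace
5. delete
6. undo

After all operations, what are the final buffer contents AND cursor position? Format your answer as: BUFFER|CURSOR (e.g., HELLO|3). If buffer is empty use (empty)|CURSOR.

After op 1 (home): buf='XCTUQ' cursor=0
After op 2 (left): buf='XCTUQ' cursor=0
After op 3 (right): buf='XCTUQ' cursor=1
After op 4 (backspace): buf='CTUQ' cursor=0
After op 5 (delete): buf='TUQ' cursor=0
After op 6 (undo): buf='CTUQ' cursor=0

Answer: CTUQ|0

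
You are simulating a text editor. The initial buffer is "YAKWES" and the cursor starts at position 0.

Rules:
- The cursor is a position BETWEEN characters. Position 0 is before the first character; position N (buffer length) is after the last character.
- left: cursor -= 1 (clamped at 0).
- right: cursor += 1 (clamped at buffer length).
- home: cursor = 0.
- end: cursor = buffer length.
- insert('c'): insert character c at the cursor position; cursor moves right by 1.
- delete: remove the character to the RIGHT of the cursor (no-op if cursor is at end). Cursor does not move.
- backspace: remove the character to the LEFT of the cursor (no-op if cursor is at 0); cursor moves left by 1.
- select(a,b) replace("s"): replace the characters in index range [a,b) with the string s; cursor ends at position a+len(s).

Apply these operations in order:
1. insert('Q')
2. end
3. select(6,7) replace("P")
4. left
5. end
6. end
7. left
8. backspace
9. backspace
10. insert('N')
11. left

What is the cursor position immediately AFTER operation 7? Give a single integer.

Answer: 6

Derivation:
After op 1 (insert('Q')): buf='QYAKWES' cursor=1
After op 2 (end): buf='QYAKWES' cursor=7
After op 3 (select(6,7) replace("P")): buf='QYAKWEP' cursor=7
After op 4 (left): buf='QYAKWEP' cursor=6
After op 5 (end): buf='QYAKWEP' cursor=7
After op 6 (end): buf='QYAKWEP' cursor=7
After op 7 (left): buf='QYAKWEP' cursor=6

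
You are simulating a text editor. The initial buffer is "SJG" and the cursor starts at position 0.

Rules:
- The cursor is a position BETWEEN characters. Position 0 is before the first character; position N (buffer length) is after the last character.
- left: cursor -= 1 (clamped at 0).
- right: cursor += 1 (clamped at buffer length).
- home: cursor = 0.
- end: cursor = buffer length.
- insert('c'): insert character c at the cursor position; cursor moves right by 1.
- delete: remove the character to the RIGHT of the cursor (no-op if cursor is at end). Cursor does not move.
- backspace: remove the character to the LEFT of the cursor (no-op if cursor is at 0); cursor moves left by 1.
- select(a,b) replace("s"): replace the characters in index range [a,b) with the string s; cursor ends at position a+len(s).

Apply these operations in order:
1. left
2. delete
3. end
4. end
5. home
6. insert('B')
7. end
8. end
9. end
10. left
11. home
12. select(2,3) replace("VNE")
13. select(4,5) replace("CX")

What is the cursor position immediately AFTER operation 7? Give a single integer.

Answer: 3

Derivation:
After op 1 (left): buf='SJG' cursor=0
After op 2 (delete): buf='JG' cursor=0
After op 3 (end): buf='JG' cursor=2
After op 4 (end): buf='JG' cursor=2
After op 5 (home): buf='JG' cursor=0
After op 6 (insert('B')): buf='BJG' cursor=1
After op 7 (end): buf='BJG' cursor=3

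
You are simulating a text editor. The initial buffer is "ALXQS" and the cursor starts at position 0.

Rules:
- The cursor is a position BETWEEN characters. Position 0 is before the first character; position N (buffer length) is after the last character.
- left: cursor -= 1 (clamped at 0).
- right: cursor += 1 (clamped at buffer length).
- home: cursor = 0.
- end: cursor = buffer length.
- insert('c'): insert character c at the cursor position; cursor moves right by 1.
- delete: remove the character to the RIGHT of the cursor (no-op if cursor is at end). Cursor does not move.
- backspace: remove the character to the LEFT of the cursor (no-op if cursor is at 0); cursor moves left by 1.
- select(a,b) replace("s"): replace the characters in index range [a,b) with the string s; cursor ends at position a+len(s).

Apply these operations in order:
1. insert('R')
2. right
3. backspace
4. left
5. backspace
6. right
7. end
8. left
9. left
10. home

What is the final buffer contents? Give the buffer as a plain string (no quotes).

Answer: RLXQS

Derivation:
After op 1 (insert('R')): buf='RALXQS' cursor=1
After op 2 (right): buf='RALXQS' cursor=2
After op 3 (backspace): buf='RLXQS' cursor=1
After op 4 (left): buf='RLXQS' cursor=0
After op 5 (backspace): buf='RLXQS' cursor=0
After op 6 (right): buf='RLXQS' cursor=1
After op 7 (end): buf='RLXQS' cursor=5
After op 8 (left): buf='RLXQS' cursor=4
After op 9 (left): buf='RLXQS' cursor=3
After op 10 (home): buf='RLXQS' cursor=0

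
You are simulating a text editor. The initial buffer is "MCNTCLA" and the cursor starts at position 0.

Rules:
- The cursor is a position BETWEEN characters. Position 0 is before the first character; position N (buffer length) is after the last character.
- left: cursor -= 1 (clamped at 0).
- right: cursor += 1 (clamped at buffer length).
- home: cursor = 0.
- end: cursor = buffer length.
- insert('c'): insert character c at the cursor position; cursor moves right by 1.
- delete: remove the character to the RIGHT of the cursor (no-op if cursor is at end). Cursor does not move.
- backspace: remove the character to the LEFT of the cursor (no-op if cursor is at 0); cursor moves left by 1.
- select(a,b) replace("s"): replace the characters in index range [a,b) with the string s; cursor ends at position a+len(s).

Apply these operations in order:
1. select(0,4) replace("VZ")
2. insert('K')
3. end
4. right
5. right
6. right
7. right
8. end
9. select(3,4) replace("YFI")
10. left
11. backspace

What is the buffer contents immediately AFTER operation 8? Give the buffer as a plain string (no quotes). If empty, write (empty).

After op 1 (select(0,4) replace("VZ")): buf='VZCLA' cursor=2
After op 2 (insert('K')): buf='VZKCLA' cursor=3
After op 3 (end): buf='VZKCLA' cursor=6
After op 4 (right): buf='VZKCLA' cursor=6
After op 5 (right): buf='VZKCLA' cursor=6
After op 6 (right): buf='VZKCLA' cursor=6
After op 7 (right): buf='VZKCLA' cursor=6
After op 8 (end): buf='VZKCLA' cursor=6

Answer: VZKCLA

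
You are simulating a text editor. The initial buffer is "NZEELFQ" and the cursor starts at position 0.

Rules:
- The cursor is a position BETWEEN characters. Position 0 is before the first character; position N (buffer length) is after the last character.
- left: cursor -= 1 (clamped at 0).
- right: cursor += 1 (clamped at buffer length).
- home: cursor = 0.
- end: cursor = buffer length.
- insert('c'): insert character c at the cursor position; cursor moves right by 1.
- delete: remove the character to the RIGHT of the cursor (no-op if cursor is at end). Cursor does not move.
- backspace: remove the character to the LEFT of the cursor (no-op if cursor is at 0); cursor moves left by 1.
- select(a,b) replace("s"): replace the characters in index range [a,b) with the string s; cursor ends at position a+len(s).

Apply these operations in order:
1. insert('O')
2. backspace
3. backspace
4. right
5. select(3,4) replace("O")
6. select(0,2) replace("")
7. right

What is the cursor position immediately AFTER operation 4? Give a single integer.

Answer: 1

Derivation:
After op 1 (insert('O')): buf='ONZEELFQ' cursor=1
After op 2 (backspace): buf='NZEELFQ' cursor=0
After op 3 (backspace): buf='NZEELFQ' cursor=0
After op 4 (right): buf='NZEELFQ' cursor=1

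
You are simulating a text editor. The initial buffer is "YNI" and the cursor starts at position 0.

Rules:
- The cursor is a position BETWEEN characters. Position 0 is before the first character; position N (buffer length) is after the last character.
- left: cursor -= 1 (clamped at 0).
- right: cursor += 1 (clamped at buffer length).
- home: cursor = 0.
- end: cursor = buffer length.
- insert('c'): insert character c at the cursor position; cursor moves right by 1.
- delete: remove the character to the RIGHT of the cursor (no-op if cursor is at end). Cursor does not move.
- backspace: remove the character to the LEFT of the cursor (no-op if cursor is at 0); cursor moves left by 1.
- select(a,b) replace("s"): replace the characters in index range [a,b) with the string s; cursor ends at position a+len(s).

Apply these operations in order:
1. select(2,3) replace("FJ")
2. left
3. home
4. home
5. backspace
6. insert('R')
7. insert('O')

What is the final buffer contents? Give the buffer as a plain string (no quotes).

After op 1 (select(2,3) replace("FJ")): buf='YNFJ' cursor=4
After op 2 (left): buf='YNFJ' cursor=3
After op 3 (home): buf='YNFJ' cursor=0
After op 4 (home): buf='YNFJ' cursor=0
After op 5 (backspace): buf='YNFJ' cursor=0
After op 6 (insert('R')): buf='RYNFJ' cursor=1
After op 7 (insert('O')): buf='ROYNFJ' cursor=2

Answer: ROYNFJ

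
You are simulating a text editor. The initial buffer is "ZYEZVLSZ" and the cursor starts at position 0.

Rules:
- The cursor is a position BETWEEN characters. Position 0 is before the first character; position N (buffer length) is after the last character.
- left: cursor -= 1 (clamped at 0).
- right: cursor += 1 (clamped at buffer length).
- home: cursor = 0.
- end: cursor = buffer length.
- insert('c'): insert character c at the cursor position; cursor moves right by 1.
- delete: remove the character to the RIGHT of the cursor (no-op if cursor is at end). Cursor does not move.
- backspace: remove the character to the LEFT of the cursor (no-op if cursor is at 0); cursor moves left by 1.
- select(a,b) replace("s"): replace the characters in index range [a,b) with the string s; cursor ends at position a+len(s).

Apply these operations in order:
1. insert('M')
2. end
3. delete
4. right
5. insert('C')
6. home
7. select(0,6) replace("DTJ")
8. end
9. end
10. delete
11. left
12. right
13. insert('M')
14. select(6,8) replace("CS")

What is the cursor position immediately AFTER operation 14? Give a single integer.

After op 1 (insert('M')): buf='MZYEZVLSZ' cursor=1
After op 2 (end): buf='MZYEZVLSZ' cursor=9
After op 3 (delete): buf='MZYEZVLSZ' cursor=9
After op 4 (right): buf='MZYEZVLSZ' cursor=9
After op 5 (insert('C')): buf='MZYEZVLSZC' cursor=10
After op 6 (home): buf='MZYEZVLSZC' cursor=0
After op 7 (select(0,6) replace("DTJ")): buf='DTJLSZC' cursor=3
After op 8 (end): buf='DTJLSZC' cursor=7
After op 9 (end): buf='DTJLSZC' cursor=7
After op 10 (delete): buf='DTJLSZC' cursor=7
After op 11 (left): buf='DTJLSZC' cursor=6
After op 12 (right): buf='DTJLSZC' cursor=7
After op 13 (insert('M')): buf='DTJLSZCM' cursor=8
After op 14 (select(6,8) replace("CS")): buf='DTJLSZCS' cursor=8

Answer: 8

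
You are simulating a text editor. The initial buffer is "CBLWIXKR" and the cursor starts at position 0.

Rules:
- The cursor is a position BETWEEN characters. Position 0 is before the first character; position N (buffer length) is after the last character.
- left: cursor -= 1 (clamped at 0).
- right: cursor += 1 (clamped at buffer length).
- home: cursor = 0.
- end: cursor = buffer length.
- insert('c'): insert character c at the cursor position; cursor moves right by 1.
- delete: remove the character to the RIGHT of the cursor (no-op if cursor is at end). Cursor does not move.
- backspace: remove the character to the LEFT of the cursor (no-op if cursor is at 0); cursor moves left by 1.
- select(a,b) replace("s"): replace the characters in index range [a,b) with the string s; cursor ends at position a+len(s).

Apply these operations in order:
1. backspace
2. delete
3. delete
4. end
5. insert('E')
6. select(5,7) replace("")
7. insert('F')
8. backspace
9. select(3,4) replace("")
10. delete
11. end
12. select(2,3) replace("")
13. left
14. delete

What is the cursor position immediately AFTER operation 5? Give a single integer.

After op 1 (backspace): buf='CBLWIXKR' cursor=0
After op 2 (delete): buf='BLWIXKR' cursor=0
After op 3 (delete): buf='LWIXKR' cursor=0
After op 4 (end): buf='LWIXKR' cursor=6
After op 5 (insert('E')): buf='LWIXKRE' cursor=7

Answer: 7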